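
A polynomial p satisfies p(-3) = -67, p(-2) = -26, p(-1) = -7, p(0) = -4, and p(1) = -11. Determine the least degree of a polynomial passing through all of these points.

Forward differences of the values at n = -3, -2, -1, 0, 1:
  p  : -67  -26  -7  -4  -11
  Δ  : 41  19  3  -7
  Δ^2: -22  -16  -10
  Δ^3: 6  6
  Δ^4: 0
The third differences are constant (6) and nonzero, while all higher differences vanish, so the minimal degree is 3.

3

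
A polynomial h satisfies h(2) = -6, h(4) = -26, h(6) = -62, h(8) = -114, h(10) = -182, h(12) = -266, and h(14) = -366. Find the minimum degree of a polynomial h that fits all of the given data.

2

Forward differences of the values at t = 2, 4, 6, 8, 10, 12, 14:
  h  : -6  -26  -62  -114  -182  -266  -366
  Δ  : -20  -36  -52  -68  -84  -100
  Δ^2: -16  -16  -16  -16  -16
  Δ^3: 0  0  0  0
  Δ^4: 0  0  0
  Δ^5: 0  0
  Δ^6: 0
The second differences are constant (-16) and nonzero, while all higher differences vanish, so the minimal degree is 2.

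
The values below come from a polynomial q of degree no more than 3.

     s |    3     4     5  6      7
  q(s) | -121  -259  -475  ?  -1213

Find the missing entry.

-787

On equispaced nodes a degree-3 polynomial has vanishing fourth forward difference, so
  q(3) - 4·q(4) + 6·q(5) - 4·q(6) + q(7) = 0.
Substituting the known values and solving for q(6):
  -4·q(6) = 3148
  q(6) = -787.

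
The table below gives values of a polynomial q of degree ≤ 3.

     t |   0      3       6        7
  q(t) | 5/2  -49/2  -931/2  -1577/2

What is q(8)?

Using the Lagrange interpolation formula with nodes 0, 3, 6, 7:
  L_0(t) = (t - 3)(t - 6)(t - 7) / -126
  L_1(t) = t(t - 6)(t - 7) / 36
  L_2(t) = t(t - 3)(t - 7) / -18
  L_3(t) = t(t - 3)(t - 6) / 28
Then q(t) = 5/2·L_0(t) - 49/2·L_1(t) - 931/2·L_2(t) - 1577/2·L_3(t).
Expanding and collecting terms gives q(t) = -3t^3 + 4t^2 + 6t + 5/2.
Evaluating at t = 8: q(8) = -2459/2.

-2459/2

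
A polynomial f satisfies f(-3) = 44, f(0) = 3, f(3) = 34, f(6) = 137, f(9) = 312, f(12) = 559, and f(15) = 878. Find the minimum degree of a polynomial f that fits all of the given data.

Forward differences of the values at n = -3, 0, 3, 6, 9, 12, 15:
  f  : 44  3  34  137  312  559  878
  Δ  : -41  31  103  175  247  319
  Δ^2: 72  72  72  72  72
  Δ^3: 0  0  0  0
  Δ^4: 0  0  0
  Δ^5: 0  0
  Δ^6: 0
The second differences are constant (72) and nonzero, while all higher differences vanish, so the minimal degree is 2.

2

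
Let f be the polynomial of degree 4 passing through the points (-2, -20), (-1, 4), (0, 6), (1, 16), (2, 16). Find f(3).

Forward differences of the values at x = -2, -1, 0, 1, 2:
  f  : -20  4  6  16  16
  Δ  : 24  2  10  0
  Δ^2: -22  8  -10
  Δ^3: 30  -18
  Δ^4: -48
The fourth differences are constant, confirming degree 4.
Interpolating (Newton forward form) and evaluating at x = 3 gives f(3) = -60.

-60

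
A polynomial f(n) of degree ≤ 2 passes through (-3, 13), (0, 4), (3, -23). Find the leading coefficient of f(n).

Write f(n) = an^2 + bn + c. Substituting each data point gives a linear system:
  9a - 3b + c = 13
  c = 4
  9a + 3b + c = -23
Solving the system yields a = -1, b = -6, c = 4.
So f(n) = -n^2 - 6n + 4.
The leading coefficient is -1.

-1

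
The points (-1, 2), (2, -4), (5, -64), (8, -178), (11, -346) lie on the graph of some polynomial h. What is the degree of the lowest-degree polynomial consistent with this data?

Forward differences of the values at x = -1, 2, 5, 8, 11:
  h  : 2  -4  -64  -178  -346
  Δ  : -6  -60  -114  -168
  Δ^2: -54  -54  -54
  Δ^3: 0  0
  Δ^4: 0
The second differences are constant (-54) and nonzero, while all higher differences vanish, so the minimal degree is 2.

2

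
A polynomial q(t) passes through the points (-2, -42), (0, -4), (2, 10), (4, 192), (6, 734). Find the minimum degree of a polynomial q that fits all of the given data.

Forward differences of the values at t = -2, 0, 2, 4, 6:
  q  : -42  -4  10  192  734
  Δ  : 38  14  182  542
  Δ^2: -24  168  360
  Δ^3: 192  192
  Δ^4: 0
The third differences are constant (192) and nonzero, while all higher differences vanish, so the minimal degree is 3.

3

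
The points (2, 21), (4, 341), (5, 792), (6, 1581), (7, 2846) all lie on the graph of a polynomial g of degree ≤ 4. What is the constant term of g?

Write g(t) = at^4 + bt^3 + ct^2 + dt + e. Substituting each data point gives a linear system:
  16a + 8b + 4c + 2d + e = 21
  256a + 64b + 16c + 4d + e = 341
  625a + 125b + 25c + 5d + e = 792
  1296a + 216b + 36c + 6d + e = 1581
  2401a + 343b + 49c + 7d + e = 2846
Solving the system yields a = 1, b = 1, c = 3, d = -6, e = -3.
So g(t) = t⁴ + t³ + 3t² - 6t - 3.
The constant term is -3.

-3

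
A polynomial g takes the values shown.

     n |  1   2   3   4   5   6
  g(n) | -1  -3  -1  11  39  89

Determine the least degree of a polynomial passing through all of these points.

3

Forward differences of the values at n = 1, 2, 3, 4, 5, 6:
  g  : -1  -3  -1  11  39  89
  Δ  : -2  2  12  28  50
  Δ^2: 4  10  16  22
  Δ^3: 6  6  6
  Δ^4: 0  0
  Δ^5: 0
The third differences are constant (6) and nonzero, while all higher differences vanish, so the minimal degree is 3.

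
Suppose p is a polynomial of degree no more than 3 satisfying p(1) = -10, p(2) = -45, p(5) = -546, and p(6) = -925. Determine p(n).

Using the Lagrange interpolation formula with nodes 1, 2, 5, 6:
  L_0(n) = (n - 2)(n - 5)(n - 6) / -20
  L_1(n) = (n - 1)(n - 5)(n - 6) / 12
  L_2(n) = (n - 1)(n - 2)(n - 6) / -12
  L_3(n) = (n - 1)(n - 2)(n - 5) / 20
Then p(n) = -10·L_0(n) - 45·L_1(n) - 546·L_2(n) - 925·L_3(n).
Expanding and collecting terms gives p(n) = -4n^3 - n^2 - 4n - 1.
Check: p(1) = -10. ✓

p(n) = -4n^3 - n^2 - 4n - 1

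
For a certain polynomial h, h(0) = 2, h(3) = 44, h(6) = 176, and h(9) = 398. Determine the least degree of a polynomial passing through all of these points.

2

Forward differences of the values at u = 0, 3, 6, 9:
  h  : 2  44  176  398
  Δ  : 42  132  222
  Δ^2: 90  90
  Δ^3: 0
The second differences are constant (90) and nonzero, while all higher differences vanish, so the minimal degree is 2.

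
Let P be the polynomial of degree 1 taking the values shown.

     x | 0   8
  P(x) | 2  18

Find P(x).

Using the Lagrange interpolation formula with nodes 0, 8:
  L_0(x) = (x - 8) / -8
  L_1(x) = x / 8
Then P(x) = 2·L_0(x) + 18·L_1(x).
Expanding and collecting terms gives P(x) = 2x + 2.
Check: P(0) = 2. ✓

P(x) = 2x + 2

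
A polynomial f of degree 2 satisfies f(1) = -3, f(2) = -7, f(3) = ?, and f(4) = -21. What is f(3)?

-13

The 3 known points determine the degree-2 polynomial uniquely.
Write f(x) = ax^2 + bx + c. Substituting each data point gives a linear system:
  a + b + c = -3
  4a + 2b + c = -7
  16a + 4b + c = -21
Solving the system yields a = -1, b = -1, c = -1.
So f(x) = -x^2 - x - 1.
Then f(3) = -13.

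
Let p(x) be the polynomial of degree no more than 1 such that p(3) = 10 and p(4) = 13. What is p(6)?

Write p(x) = ax + b. Substituting each data point gives a linear system:
  3a + b = 10
  4a + b = 13
Solving the system yields a = 3, b = 1.
So p(x) = 3x + 1.
Then p(6) = 19.

19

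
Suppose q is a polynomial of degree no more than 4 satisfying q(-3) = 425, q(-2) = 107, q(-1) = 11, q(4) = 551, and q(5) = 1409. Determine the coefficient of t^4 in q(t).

3

Write q(t) = at^4 + bt^3 + ct^2 + dt + e. Substituting each data point gives a linear system:
  81a - 27b + 9c - 3d + e = 425
  16a - 8b + 4c - 2d + e = 107
  a - b + c - d + e = 11
  256a + 64b + 16c + 4d + e = 551
  625a + 125b + 25c + 5d + e = 1409
Solving the system yields a = 3, b = -5, c = 6, d = 2, e = -1.
So q(t) = 3t^4 - 5t^3 + 6t^2 + 2t - 1.
The leading coefficient is 3.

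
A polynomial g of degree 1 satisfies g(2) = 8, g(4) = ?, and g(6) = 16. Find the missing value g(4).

The 2 known points determine the degree-1 polynomial uniquely.
Write g(t) = at + b. Substituting each data point gives a linear system:
  2a + b = 8
  6a + b = 16
Solving the system yields a = 2, b = 4.
So g(t) = 2t + 4.
Then g(4) = 12.

12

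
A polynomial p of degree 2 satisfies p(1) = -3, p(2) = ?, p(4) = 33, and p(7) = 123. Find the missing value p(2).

The 3 known points determine the degree-2 polynomial uniquely.
Write p(t) = at^2 + bt + c. Substituting each data point gives a linear system:
  a + b + c = -3
  16a + 4b + c = 33
  49a + 7b + c = 123
Solving the system yields a = 3, b = -3, c = -3.
So p(t) = 3t² - 3t - 3.
Then p(2) = 3.

3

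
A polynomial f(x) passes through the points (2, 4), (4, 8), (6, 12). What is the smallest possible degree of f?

1

Forward differences of the values at x = 2, 4, 6:
  f  : 4  8  12
  Δ  : 4  4
  Δ^2: 0
The first differences are constant (4) and nonzero, while all higher differences vanish, so the minimal degree is 1.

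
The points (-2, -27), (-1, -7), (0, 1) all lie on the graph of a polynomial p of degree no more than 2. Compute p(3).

Using the Lagrange interpolation formula with nodes -2, -1, 0:
  L_0(x) = (x + 1)x / 2
  L_1(x) = (x + 2)x / -1
  L_2(x) = (x + 2)(x + 1) / 2
Then p(x) = -27·L_0(x) - 7·L_1(x) + 1·L_2(x).
Expanding and collecting terms gives p(x) = -6x^2 + 2x + 1.
Evaluating at x = 3: p(3) = -47.

-47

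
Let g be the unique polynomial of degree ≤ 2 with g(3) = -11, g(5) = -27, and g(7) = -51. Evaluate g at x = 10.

-102

Write g(x) = ax^2 + bx + c. Substituting each data point gives a linear system:
  9a + 3b + c = -11
  25a + 5b + c = -27
  49a + 7b + c = -51
Solving the system yields a = -1, b = 0, c = -2.
So g(x) = -x² - 2.
Then g(10) = -102.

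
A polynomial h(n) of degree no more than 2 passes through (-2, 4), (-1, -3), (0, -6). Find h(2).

0

Forward differences of the values at n = -2, -1, 0:
  h  : 4  -3  -6
  Δ  : -7  -3
  Δ^2: 4
The second differences are constant, confirming degree 2.
Interpolating (Newton forward form) and evaluating at n = 2 gives h(2) = 0.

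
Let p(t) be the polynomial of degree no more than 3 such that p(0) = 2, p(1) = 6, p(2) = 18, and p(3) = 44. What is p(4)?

90

Using the Lagrange interpolation formula with nodes 0, 1, 2, 3:
  L_0(t) = (t - 1)(t - 2)(t - 3) / -6
  L_1(t) = t(t - 2)(t - 3) / 2
  L_2(t) = t(t - 1)(t - 3) / -2
  L_3(t) = t(t - 1)(t - 2) / 6
Then p(t) = 2·L_0(t) + 6·L_1(t) + 18·L_2(t) + 44·L_3(t).
Expanding and collecting terms gives p(t) = t^3 + t^2 + 2t + 2.
Evaluating at t = 4: p(4) = 90.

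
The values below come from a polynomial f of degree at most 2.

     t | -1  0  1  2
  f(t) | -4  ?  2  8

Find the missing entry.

The 3 known points determine the degree-2 polynomial uniquely.
Write f(t) = at^2 + bt + c. Substituting each data point gives a linear system:
  a - b + c = -4
  a + b + c = 2
  4a + 2b + c = 8
Solving the system yields a = 1, b = 3, c = -2.
So f(t) = t² + 3t - 2.
Then f(0) = -2.

-2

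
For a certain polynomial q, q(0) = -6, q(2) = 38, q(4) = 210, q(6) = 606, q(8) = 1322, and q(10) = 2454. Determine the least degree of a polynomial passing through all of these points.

3

Forward differences of the values at u = 0, 2, 4, 6, 8, 10:
  q  : -6  38  210  606  1322  2454
  Δ  : 44  172  396  716  1132
  Δ^2: 128  224  320  416
  Δ^3: 96  96  96
  Δ^4: 0  0
  Δ^5: 0
The third differences are constant (96) and nonzero, while all higher differences vanish, so the minimal degree is 3.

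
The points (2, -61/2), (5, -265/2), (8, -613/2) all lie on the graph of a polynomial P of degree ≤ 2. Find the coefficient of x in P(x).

Write P(x) = ax^2 + bx + c. Substituting each data point gives a linear system:
  4a + 2b + c = -61/2
  25a + 5b + c = -265/2
  64a + 8b + c = -613/2
Solving the system yields a = -4, b = -6, c = -5/2.
So P(x) = -4x^2 - 6x - 5/2.
The coefficient of x is -6.

-6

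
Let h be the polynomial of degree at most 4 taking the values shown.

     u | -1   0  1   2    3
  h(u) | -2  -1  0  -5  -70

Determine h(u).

Write h(u) = au^4 + bu^3 + cu^2 + du + e. Substituting each data point gives a linear system:
  a - b + c - d + e = -2
  e = -1
  a + b + c + d + e = 0
  16a + 8b + 4c + 2d + e = -5
  81a + 27b + 9c + 3d + e = -70
Solving the system yields a = -2, b = 3, c = 2, d = -2, e = -1.
So h(u) = -2u⁴ + 3u³ + 2u² - 2u - 1.
Check: h(3) = -70. ✓

h(u) = -2u^4 + 3u^3 + 2u^2 - 2u - 1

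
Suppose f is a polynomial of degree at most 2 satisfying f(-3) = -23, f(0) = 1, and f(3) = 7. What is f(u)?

Using the Lagrange interpolation formula with nodes -3, 0, 3:
  L_0(u) = u(u - 3) / 18
  L_1(u) = (u + 3)(u - 3) / -9
  L_2(u) = (u + 3)u / 18
Then f(u) = -23·L_0(u) + 1·L_1(u) + 7·L_2(u).
Expanding and collecting terms gives f(u) = -u^2 + 5u + 1.
Check: f(-3) = -23. ✓

f(u) = -u^2 + 5u + 1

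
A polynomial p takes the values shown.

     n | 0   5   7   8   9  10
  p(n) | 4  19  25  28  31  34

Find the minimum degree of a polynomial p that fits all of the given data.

1

Divided differences on the nodes 0, 5, 7, 8, 9, 10:
  order 0: 4  19  25  28  31  34
  order 1: 3  3  3  3  3
  order 2: 0  0  0  0
  order 3: 0  0  0
  order 4: 0  0
  order 5: 0
The order-1 divided differences are all 3 (nonzero) and every higher order vanishes, so the data lies on a polynomial of degree exactly 1.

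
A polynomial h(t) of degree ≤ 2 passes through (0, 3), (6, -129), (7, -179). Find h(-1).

Using the Lagrange interpolation formula with nodes 0, 6, 7:
  L_0(t) = (t - 6)(t - 7) / 42
  L_1(t) = t(t - 7) / -6
  L_2(t) = t(t - 6) / 7
Then h(t) = 3·L_0(t) - 129·L_1(t) - 179·L_2(t).
Expanding and collecting terms gives h(t) = -4t² + 2t + 3.
Evaluating at t = -1: h(-1) = -3.

-3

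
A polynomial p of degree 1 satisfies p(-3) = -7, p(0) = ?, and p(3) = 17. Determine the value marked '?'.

5

The 2 known points determine the degree-1 polynomial uniquely.
Write p(n) = an + b. Substituting each data point gives a linear system:
  -3a + b = -7
  3a + b = 17
Solving the system yields a = 4, b = 5.
So p(n) = 4n + 5.
Then p(0) = 5.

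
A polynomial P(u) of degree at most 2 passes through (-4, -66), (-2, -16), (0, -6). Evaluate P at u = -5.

-106

Using the Lagrange interpolation formula with nodes -4, -2, 0:
  L_0(u) = (u + 2)u / 8
  L_1(u) = (u + 4)u / -4
  L_2(u) = (u + 4)(u + 2) / 8
Then P(u) = -66·L_0(u) - 16·L_1(u) - 6·L_2(u).
Expanding and collecting terms gives P(u) = -5u² - 5u - 6.
Evaluating at u = -5: P(-5) = -106.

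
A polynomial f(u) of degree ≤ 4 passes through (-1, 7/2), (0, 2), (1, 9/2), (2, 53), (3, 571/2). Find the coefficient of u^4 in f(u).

Write f(u) = au^4 + bu^3 + cu^2 + du + e. Substituting each data point gives a linear system:
  a - b + c - d + e = 7/2
  e = 2
  a + b + c + d + e = 9/2
  16a + 8b + 4c + 2d + e = 53
  81a + 27b + 9c + 3d + e = 571/2
Solving the system yields a = 4, b = -1, c = -2, d = 3/2, e = 2.
So f(u) = 4u^4 - u^3 - 2u^2 + (3/2)u + 2.
The leading coefficient is 4.

4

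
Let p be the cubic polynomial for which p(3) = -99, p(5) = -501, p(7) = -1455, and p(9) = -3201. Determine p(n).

p(n) = -5n^3 + 6n^2 - 4n - 6

Write p(n) = an^3 + bn^2 + cn + d. Substituting each data point gives a linear system:
  27a + 9b + 3c + d = -99
  125a + 25b + 5c + d = -501
  343a + 49b + 7c + d = -1455
  729a + 81b + 9c + d = -3201
Solving the system yields a = -5, b = 6, c = -4, d = -6.
So p(n) = -5n³ + 6n² - 4n - 6.
Check: p(3) = -99. ✓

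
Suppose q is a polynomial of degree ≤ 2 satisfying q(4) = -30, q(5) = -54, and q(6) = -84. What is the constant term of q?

6

Write q(x) = ax^2 + bx + c. Substituting each data point gives a linear system:
  16a + 4b + c = -30
  25a + 5b + c = -54
  36a + 6b + c = -84
Solving the system yields a = -3, b = 3, c = 6.
So q(x) = -3x² + 3x + 6.
The constant term is 6.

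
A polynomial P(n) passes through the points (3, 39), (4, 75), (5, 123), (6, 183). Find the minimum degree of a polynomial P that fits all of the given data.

Forward differences of the values at n = 3, 4, 5, 6:
  P  : 39  75  123  183
  Δ  : 36  48  60
  Δ^2: 12  12
  Δ^3: 0
The second differences are constant (12) and nonzero, while all higher differences vanish, so the minimal degree is 2.

2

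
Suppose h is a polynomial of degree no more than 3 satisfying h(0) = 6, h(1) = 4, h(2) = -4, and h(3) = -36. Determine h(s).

Using the Lagrange interpolation formula with nodes 0, 1, 2, 3:
  L_0(s) = (s - 1)(s - 2)(s - 3) / -6
  L_1(s) = s(s - 2)(s - 3) / 2
  L_2(s) = s(s - 1)(s - 3) / -2
  L_3(s) = s(s - 1)(s - 2) / 6
Then h(s) = 6·L_0(s) + 4·L_1(s) - 4·L_2(s) - 36·L_3(s).
Expanding and collecting terms gives h(s) = -3s^3 + 6s^2 - 5s + 6.
Check: h(2) = -4. ✓

h(s) = -3s^3 + 6s^2 - 5s + 6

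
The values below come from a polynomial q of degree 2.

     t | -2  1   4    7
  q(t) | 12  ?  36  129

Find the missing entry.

-3

On equispaced nodes a degree-2 polynomial has vanishing third forward difference, so
  - q(-2) + 3·q(1) - 3·q(4) + q(7) = 0.
Substituting the known values and solving for q(1):
  3·q(1) = -9
  q(1) = -3.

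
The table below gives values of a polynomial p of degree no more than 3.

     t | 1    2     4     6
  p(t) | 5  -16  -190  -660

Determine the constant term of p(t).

Write p(t) = at^3 + bt^2 + ct + d. Substituting each data point gives a linear system:
  a + b + c + d = 5
  8a + 4b + 2c + d = -16
  64a + 16b + 4c + d = -190
  216a + 36b + 6c + d = -660
Solving the system yields a = -3, b = -1, c = 3, d = 6.
So p(t) = -3t^3 - t^2 + 3t + 6.
The constant term is 6.

6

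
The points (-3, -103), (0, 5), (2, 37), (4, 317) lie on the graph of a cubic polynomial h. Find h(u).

Using the Lagrange interpolation formula with nodes -3, 0, 2, 4:
  L_0(u) = u(u - 2)(u - 4) / -105
  L_1(u) = (u + 3)(u - 2)(u - 4) / 24
  L_2(u) = (u + 3)u(u - 4) / -20
  L_3(u) = (u + 3)u(u - 2) / 56
Then h(u) = -103·L_0(u) + 5·L_1(u) + 37·L_2(u) + 317·L_3(u).
Expanding and collecting terms gives h(u) = 5u^3 + u^2 - 6u + 5.
Check: h(0) = 5. ✓

h(u) = 5u^3 + u^2 - 6u + 5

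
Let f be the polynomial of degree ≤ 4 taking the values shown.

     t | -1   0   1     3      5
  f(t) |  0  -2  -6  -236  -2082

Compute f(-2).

Using the Lagrange interpolation formula with nodes -1, 0, 1, 3, 5:
  L_0(t) = t(t - 1)(t - 3)(t - 5) / 48
  L_1(t) = (t + 1)(t - 1)(t - 3)(t - 5) / -15
  L_2(t) = (t + 1)t(t - 3)(t - 5) / 16
  L_3(t) = (t + 1)t(t - 1)(t - 5) / -48
  L_4(t) = (t + 1)t(t - 1)(t - 3) / 240
Then f(t) = 0·L_0(t) - 2·L_1(t) - 6·L_2(t) - 236·L_3(t) - 2082·L_4(t).
Expanding and collecting terms gives f(t) = -4t^4 + 3t^3 + 3t^2 - 6t - 2.
Evaluating at t = -2: f(-2) = -66.

-66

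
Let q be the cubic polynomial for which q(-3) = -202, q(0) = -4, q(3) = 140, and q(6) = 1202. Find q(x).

q(x) = 6x^3 - 3x^2 + 3x - 4

Write q(x) = ax^3 + bx^2 + cx + d. Substituting each data point gives a linear system:
  -27a + 9b - 3c + d = -202
  d = -4
  27a + 9b + 3c + d = 140
  216a + 36b + 6c + d = 1202
Solving the system yields a = 6, b = -3, c = 3, d = -4.
So q(x) = 6x^3 - 3x^2 + 3x - 4.
Check: q(6) = 1202. ✓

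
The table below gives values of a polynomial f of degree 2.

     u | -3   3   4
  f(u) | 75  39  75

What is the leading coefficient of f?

Write f(u) = au^2 + bu + c. Substituting each data point gives a linear system:
  9a - 3b + c = 75
  9a + 3b + c = 39
  16a + 4b + c = 75
Solving the system yields a = 6, b = -6, c = 3.
So f(u) = 6u^2 - 6u + 3.
The leading coefficient is 6.

6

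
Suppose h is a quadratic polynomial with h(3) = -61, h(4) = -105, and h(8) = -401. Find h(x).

Write h(x) = ax^2 + bx + c. Substituting each data point gives a linear system:
  9a + 3b + c = -61
  16a + 4b + c = -105
  64a + 8b + c = -401
Solving the system yields a = -6, b = -2, c = -1.
So h(x) = -6x^2 - 2x - 1.
Check: h(4) = -105. ✓

h(x) = -6x^2 - 2x - 1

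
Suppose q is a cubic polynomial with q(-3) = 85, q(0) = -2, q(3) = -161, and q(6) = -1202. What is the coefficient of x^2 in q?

-4

Write q(x) = ax^3 + bx^2 + cx + d. Substituting each data point gives a linear system:
  -27a + 9b - 3c + d = 85
  d = -2
  27a + 9b + 3c + d = -161
  216a + 36b + 6c + d = -1202
Solving the system yields a = -5, b = -4, c = 4, d = -2.
So q(x) = -5x^3 - 4x^2 + 4x - 2.
The coefficient of x^2 is -4.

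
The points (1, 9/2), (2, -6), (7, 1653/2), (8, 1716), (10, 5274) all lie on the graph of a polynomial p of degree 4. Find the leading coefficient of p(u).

1

Write p(u) = au^4 + bu^3 + cu^2 + du + e. Substituting each data point gives a linear system:
  a + b + c + d + e = 9/2
  16a + 8b + 4c + 2d + e = -6
  2401a + 343b + 49c + 7d + e = 1653/2
  4096a + 512b + 64c + 8d + e = 1716
  10000a + 1000b + 100c + 10d + e = 5274
Solving the system yields a = 1, b = -5, c = 5/2, d = 2, e = 4.
So p(u) = u^4 - 5u^3 + (5/2)u^2 + 2u + 4.
The leading coefficient is 1.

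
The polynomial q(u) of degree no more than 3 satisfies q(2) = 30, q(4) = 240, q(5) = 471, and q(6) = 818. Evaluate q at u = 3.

101

Write q(u) = au^3 + bu^2 + cu + d. Substituting each data point gives a linear system:
  8a + 4b + 2c + d = 30
  64a + 16b + 4c + d = 240
  125a + 25b + 5c + d = 471
  216a + 36b + 6c + d = 818
Solving the system yields a = 4, b = -2, c = 5, d = -4.
So q(u) = 4u^3 - 2u^2 + 5u - 4.
Then q(3) = 101.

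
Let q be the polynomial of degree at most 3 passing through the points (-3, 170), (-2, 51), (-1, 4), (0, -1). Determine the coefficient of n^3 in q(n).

-5

Write q(n) = an^3 + bn^2 + cn + d. Substituting each data point gives a linear system:
  -27a + 9b - 3c + d = 170
  -8a + 4b - 2c + d = 51
  -a + b - c + d = 4
  d = -1
Solving the system yields a = -5, b = 6, c = 6, d = -1.
So q(n) = -5n^3 + 6n^2 + 6n - 1.
The leading coefficient is -5.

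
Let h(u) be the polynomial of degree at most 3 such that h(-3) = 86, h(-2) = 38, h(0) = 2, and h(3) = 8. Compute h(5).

-18

Write h(u) = au^3 + bu^2 + cu + d. Substituting each data point gives a linear system:
  -27a + 9b - 3c + d = 86
  -8a + 4b - 2c + d = 38
  d = 2
  27a + 9b + 3c + d = 8
Solving the system yields a = -1, b = 5, c = -4, d = 2.
So h(u) = -u^3 + 5u^2 - 4u + 2.
Then h(5) = -18.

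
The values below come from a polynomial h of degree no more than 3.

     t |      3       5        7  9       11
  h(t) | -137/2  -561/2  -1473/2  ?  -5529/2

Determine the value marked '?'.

-3065/2

The 4 known points determine the degree-3 polynomial uniquely.
Write h(t) = at^3 + bt^2 + ct + d. Substituting each data point gives a linear system:
  27a + 9b + 3c + d = -137/2
  125a + 25b + 5c + d = -561/2
  343a + 49b + 7c + d = -1473/2
  1331a + 121b + 11c + d = -5529/2
Solving the system yields a = -2, b = -1/2, c = -4, d = 2.
So h(t) = -2t^3 - (1/2)t^2 - 4t + 2.
Then h(9) = -3065/2.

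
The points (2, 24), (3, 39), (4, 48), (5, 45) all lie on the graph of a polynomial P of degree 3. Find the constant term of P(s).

Write P(s) = as^3 + bs^2 + cs + d. Substituting each data point gives a linear system:
  8a + 4b + 2c + d = 24
  27a + 9b + 3c + d = 39
  64a + 16b + 4c + d = 48
  125a + 25b + 5c + d = 45
Solving the system yields a = -1, b = 6, c = 4, d = 0.
So P(s) = -s^3 + 6s^2 + 4s.
The constant term is 0.

0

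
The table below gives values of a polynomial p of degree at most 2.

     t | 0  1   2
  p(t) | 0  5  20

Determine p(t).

Write p(t) = at^2 + bt + c. Substituting each data point gives a linear system:
  c = 0
  a + b + c = 5
  4a + 2b + c = 20
Solving the system yields a = 5, b = 0, c = 0.
So p(t) = 5t^2.
Check: p(0) = 0. ✓

p(t) = 5t^2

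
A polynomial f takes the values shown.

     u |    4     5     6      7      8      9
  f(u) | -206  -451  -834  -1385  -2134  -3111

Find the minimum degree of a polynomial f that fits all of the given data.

Forward differences of the values at u = 4, 5, 6, 7, 8, 9:
  f  : -206  -451  -834  -1385  -2134  -3111
  Δ  : -245  -383  -551  -749  -977
  Δ^2: -138  -168  -198  -228
  Δ^3: -30  -30  -30
  Δ^4: 0  0
  Δ^5: 0
The third differences are constant (-30) and nonzero, while all higher differences vanish, so the minimal degree is 3.

3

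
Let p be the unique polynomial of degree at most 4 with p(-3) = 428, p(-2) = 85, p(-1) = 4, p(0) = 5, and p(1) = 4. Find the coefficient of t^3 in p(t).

Write p(t) = at^4 + bt^3 + ct^2 + dt + e. Substituting each data point gives a linear system:
  81a - 27b + 9c - 3d + e = 428
  16a - 8b + 4c - 2d + e = 85
  a - b + c - d + e = 4
  e = 5
  a + b + c + d + e = 4
Solving the system yields a = 4, b = -6, c = -5, d = 6, e = 5.
So p(t) = 4t^4 - 6t^3 - 5t^2 + 6t + 5.
The coefficient of t^3 is -6.

-6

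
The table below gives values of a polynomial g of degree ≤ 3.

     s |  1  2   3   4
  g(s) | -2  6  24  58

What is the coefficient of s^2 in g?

Write g(s) = as^3 + bs^2 + cs + d. Substituting each data point gives a linear system:
  a + b + c + d = -2
  8a + 4b + 2c + d = 6
  27a + 9b + 3c + d = 24
  64a + 16b + 4c + d = 58
Solving the system yields a = 1, b = -1, c = 4, d = -6.
So g(s) = s^3 - s^2 + 4s - 6.
The coefficient of s^2 is -1.

-1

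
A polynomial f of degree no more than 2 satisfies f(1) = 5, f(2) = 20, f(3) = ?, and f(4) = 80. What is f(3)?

45

On equispaced nodes a degree-2 polynomial has vanishing third forward difference, so
  - f(1) + 3·f(2) - 3·f(3) + f(4) = 0.
Substituting the known values and solving for f(3):
  -3·f(3) = -135
  f(3) = 45.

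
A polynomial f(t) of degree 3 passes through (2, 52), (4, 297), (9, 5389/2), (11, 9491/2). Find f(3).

283/2

Using the Lagrange interpolation formula with nodes 2, 4, 9, 11:
  L_0(t) = (t - 4)(t - 9)(t - 11) / -126
  L_1(t) = (t - 2)(t - 9)(t - 11) / 70
  L_2(t) = (t - 2)(t - 4)(t - 11) / -70
  L_3(t) = (t - 2)(t - 4)(t - 9) / 126
Then f(t) = 52·L_0(t) + 297·L_1(t) + 5389/2·L_2(t) + 9491/2·L_3(t).
Expanding and collecting terms gives f(t) = 3t³ + 6t² + (5/2)t - 1.
Evaluating at t = 3: f(3) = 283/2.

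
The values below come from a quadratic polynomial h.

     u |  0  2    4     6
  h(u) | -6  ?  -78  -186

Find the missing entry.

-18

The 3 known points determine the degree-2 polynomial uniquely.
Write h(u) = au^2 + bu + c. Substituting each data point gives a linear system:
  c = -6
  16a + 4b + c = -78
  36a + 6b + c = -186
Solving the system yields a = -6, b = 6, c = -6.
So h(u) = -6u² + 6u - 6.
Then h(2) = -18.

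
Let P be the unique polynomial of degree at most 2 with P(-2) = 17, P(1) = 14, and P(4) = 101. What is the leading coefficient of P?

Write P(u) = au^2 + bu + c. Substituting each data point gives a linear system:
  4a - 2b + c = 17
  a + b + c = 14
  16a + 4b + c = 101
Solving the system yields a = 5, b = 4, c = 5.
So P(u) = 5u^2 + 4u + 5.
The leading coefficient is 5.

5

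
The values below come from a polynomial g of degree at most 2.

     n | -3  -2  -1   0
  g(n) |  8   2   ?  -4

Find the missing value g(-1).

The 3 known points determine the degree-2 polynomial uniquely.
Write g(n) = an^2 + bn + c. Substituting each data point gives a linear system:
  9a - 3b + c = 8
  4a - 2b + c = 2
  c = -4
Solving the system yields a = 1, b = -1, c = -4.
So g(n) = n² - n - 4.
Then g(-1) = -2.

-2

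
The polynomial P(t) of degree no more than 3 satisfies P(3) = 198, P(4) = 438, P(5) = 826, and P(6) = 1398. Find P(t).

Write P(t) = at^3 + bt^2 + ct + d. Substituting each data point gives a linear system:
  27a + 9b + 3c + d = 198
  64a + 16b + 4c + d = 438
  125a + 25b + 5c + d = 826
  216a + 36b + 6c + d = 1398
Solving the system yields a = 6, b = 2, c = 4, d = 6.
So P(t) = 6t^3 + 2t^2 + 4t + 6.
Check: P(5) = 826. ✓

P(t) = 6t^3 + 2t^2 + 4t + 6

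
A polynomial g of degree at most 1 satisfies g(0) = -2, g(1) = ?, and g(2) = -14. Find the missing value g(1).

-8

On equispaced nodes a degree-1 polynomial has vanishing second forward difference, so
  g(0) - 2·g(1) + g(2) = 0.
Substituting the known values and solving for g(1):
  -2·g(1) = 16
  g(1) = -8.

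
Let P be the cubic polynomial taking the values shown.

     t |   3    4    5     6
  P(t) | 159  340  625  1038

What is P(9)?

3285

Write P(t) = at^3 + bt^2 + ct + d. Substituting each data point gives a linear system:
  27a + 9b + 3c + d = 159
  64a + 16b + 4c + d = 340
  125a + 25b + 5c + d = 625
  216a + 36b + 6c + d = 1038
Solving the system yields a = 4, b = 4, c = 5, d = 0.
So P(t) = 4t^3 + 4t^2 + 5t.
Then P(9) = 3285.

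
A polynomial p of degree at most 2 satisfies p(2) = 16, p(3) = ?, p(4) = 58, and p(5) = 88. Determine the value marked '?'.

The 3 known points determine the degree-2 polynomial uniquely.
Write p(x) = ax^2 + bx + c. Substituting each data point gives a linear system:
  4a + 2b + c = 16
  16a + 4b + c = 58
  25a + 5b + c = 88
Solving the system yields a = 3, b = 3, c = -2.
So p(x) = 3x^2 + 3x - 2.
Then p(3) = 34.

34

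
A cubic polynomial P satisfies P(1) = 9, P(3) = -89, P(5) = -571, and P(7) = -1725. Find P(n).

Using the Lagrange interpolation formula with nodes 1, 3, 5, 7:
  L_0(n) = (n - 3)(n - 5)(n - 7) / -48
  L_1(n) = (n - 1)(n - 5)(n - 7) / 16
  L_2(n) = (n - 1)(n - 3)(n - 7) / -16
  L_3(n) = (n - 1)(n - 3)(n - 5) / 48
Then P(n) = 9·L_0(n) - 89·L_1(n) - 571·L_2(n) - 1725·L_3(n).
Expanding and collecting terms gives P(n) = -6n^3 + 6n^2 + 5n + 4.
Check: P(5) = -571. ✓

P(n) = -6n^3 + 6n^2 + 5n + 4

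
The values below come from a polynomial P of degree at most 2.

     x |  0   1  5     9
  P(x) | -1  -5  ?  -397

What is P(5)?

The 3 known points determine the degree-2 polynomial uniquely.
Write P(x) = ax^2 + bx + c. Substituting each data point gives a linear system:
  c = -1
  a + b + c = -5
  81a + 9b + c = -397
Solving the system yields a = -5, b = 1, c = -1.
So P(x) = -5x² + x - 1.
Then P(5) = -121.

-121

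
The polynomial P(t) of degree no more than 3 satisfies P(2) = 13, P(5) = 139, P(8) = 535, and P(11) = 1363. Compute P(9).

755

Using the Lagrange interpolation formula with nodes 2, 5, 8, 11:
  L_0(t) = (t - 5)(t - 8)(t - 11) / -162
  L_1(t) = (t - 2)(t - 8)(t - 11) / 54
  L_2(t) = (t - 2)(t - 5)(t - 11) / -54
  L_3(t) = (t - 2)(t - 5)(t - 8) / 162
Then P(t) = 13·L_0(t) + 139·L_1(t) + 535·L_2(t) + 1363·L_3(t).
Expanding and collecting terms gives P(t) = t^3 + 3t - 1.
Evaluating at t = 9: P(9) = 755.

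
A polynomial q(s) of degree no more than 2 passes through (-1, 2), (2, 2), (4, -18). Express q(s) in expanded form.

q(s) = -2s^2 + 2s + 6

Using the Lagrange interpolation formula with nodes -1, 2, 4:
  L_0(s) = (s - 2)(s - 4) / 15
  L_1(s) = (s + 1)(s - 4) / -6
  L_2(s) = (s + 1)(s - 2) / 10
Then q(s) = 2·L_0(s) + 2·L_1(s) - 18·L_2(s).
Expanding and collecting terms gives q(s) = -2s^2 + 2s + 6.
Check: q(2) = 2. ✓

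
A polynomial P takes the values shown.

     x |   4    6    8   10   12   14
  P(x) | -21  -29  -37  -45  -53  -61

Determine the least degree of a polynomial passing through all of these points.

Forward differences of the values at x = 4, 6, 8, 10, 12, 14:
  P  : -21  -29  -37  -45  -53  -61
  Δ  : -8  -8  -8  -8  -8
  Δ^2: 0  0  0  0
  Δ^3: 0  0  0
  Δ^4: 0  0
  Δ^5: 0
The first differences are constant (-8) and nonzero, while all higher differences vanish, so the minimal degree is 1.

1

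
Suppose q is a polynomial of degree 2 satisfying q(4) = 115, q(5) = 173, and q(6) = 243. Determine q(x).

q(x) = 6x^2 + 4x + 3

Using the Lagrange interpolation formula with nodes 4, 5, 6:
  L_0(x) = (x - 5)(x - 6) / 2
  L_1(x) = (x - 4)(x - 6) / -1
  L_2(x) = (x - 4)(x - 5) / 2
Then q(x) = 115·L_0(x) + 173·L_1(x) + 243·L_2(x).
Expanding and collecting terms gives q(x) = 6x^2 + 4x + 3.
Check: q(4) = 115. ✓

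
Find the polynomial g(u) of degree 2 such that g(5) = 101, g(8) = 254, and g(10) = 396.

g(u) = 4u^2 - u + 6

Using the Lagrange interpolation formula with nodes 5, 8, 10:
  L_0(u) = (u - 8)(u - 10) / 15
  L_1(u) = (u - 5)(u - 10) / -6
  L_2(u) = (u - 5)(u - 8) / 10
Then g(u) = 101·L_0(u) + 254·L_1(u) + 396·L_2(u).
Expanding and collecting terms gives g(u) = 4u^2 - u + 6.
Check: g(5) = 101. ✓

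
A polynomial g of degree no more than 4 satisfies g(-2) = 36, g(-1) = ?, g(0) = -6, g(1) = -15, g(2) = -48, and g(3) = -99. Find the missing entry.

-3

The 5 known points determine the degree-4 polynomial uniquely.
Write g(n) = an^4 + bn^3 + cn^2 + dn + e. Substituting each data point gives a linear system:
  16a - 8b + 4c - 2d + e = 36
  e = -6
  a + b + c + d + e = -15
  16a + 8b + 4c + 2d + e = -48
  81a + 27b + 9c + 3d + e = -99
Solving the system yields a = 1, b = -5, c = -4, d = -1, e = -6.
So g(n) = n^4 - 5n^3 - 4n^2 - n - 6.
Then g(-1) = -3.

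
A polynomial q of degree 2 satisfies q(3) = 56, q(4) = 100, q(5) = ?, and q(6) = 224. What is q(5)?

156

On equispaced nodes a degree-2 polynomial has vanishing third forward difference, so
  - q(3) + 3·q(4) - 3·q(5) + q(6) = 0.
Substituting the known values and solving for q(5):
  -3·q(5) = -468
  q(5) = 156.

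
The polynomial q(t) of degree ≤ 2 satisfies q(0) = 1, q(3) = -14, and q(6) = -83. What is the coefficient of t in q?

4

Write q(t) = at^2 + bt + c. Substituting each data point gives a linear system:
  c = 1
  9a + 3b + c = -14
  36a + 6b + c = -83
Solving the system yields a = -3, b = 4, c = 1.
So q(t) = -3t^2 + 4t + 1.
The coefficient of t is 4.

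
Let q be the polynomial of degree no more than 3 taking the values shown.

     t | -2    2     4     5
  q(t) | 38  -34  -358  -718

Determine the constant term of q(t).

2

Write q(t) = at^3 + bt^2 + ct + d. Substituting each data point gives a linear system:
  -8a + 4b - 2c + d = 38
  8a + 4b + 2c + d = -34
  64a + 16b + 4c + d = -358
  125a + 25b + 5c + d = -718
Solving the system yields a = -6, b = 0, c = 6, d = 2.
So q(t) = -6t³ + 6t + 2.
The constant term is 2.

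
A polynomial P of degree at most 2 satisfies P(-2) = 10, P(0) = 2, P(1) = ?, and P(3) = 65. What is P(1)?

The 3 known points determine the degree-2 polynomial uniquely.
Write P(x) = ax^2 + bx + c. Substituting each data point gives a linear system:
  4a - 2b + c = 10
  c = 2
  9a + 3b + c = 65
Solving the system yields a = 5, b = 6, c = 2.
So P(x) = 5x^2 + 6x + 2.
Then P(1) = 13.

13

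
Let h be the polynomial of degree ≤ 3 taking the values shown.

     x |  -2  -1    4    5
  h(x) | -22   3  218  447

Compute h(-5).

Using the Lagrange interpolation formula with nodes -2, -1, 4, 5:
  L_0(x) = (x + 1)(x - 4)(x - 5) / -42
  L_1(x) = (x + 2)(x - 4)(x - 5) / 30
  L_2(x) = (x + 2)(x + 1)(x - 5) / -30
  L_3(x) = (x + 2)(x + 1)(x - 4) / 42
Then h(x) = -22·L_0(x) + 3·L_1(x) + 218·L_2(x) + 447·L_3(x).
Expanding and collecting terms gives h(x) = 4x³ - x² - 6x + 2.
Evaluating at x = -5: h(-5) = -493.

-493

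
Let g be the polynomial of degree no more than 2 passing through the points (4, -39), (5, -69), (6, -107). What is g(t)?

Write g(t) = at^2 + bt + c. Substituting each data point gives a linear system:
  16a + 4b + c = -39
  25a + 5b + c = -69
  36a + 6b + c = -107
Solving the system yields a = -4, b = 6, c = 1.
So g(t) = -4t^2 + 6t + 1.
Check: g(6) = -107. ✓

g(t) = -4t^2 + 6t + 1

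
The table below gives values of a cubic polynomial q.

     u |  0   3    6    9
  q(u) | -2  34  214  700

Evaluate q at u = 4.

70

Write q(u) = au^3 + bu^2 + cu + d. Substituting each data point gives a linear system:
  d = -2
  27a + 9b + 3c + d = 34
  216a + 36b + 6c + d = 214
  729a + 81b + 9c + d = 700
Solving the system yields a = 1, b = -1, c = 6, d = -2.
So q(u) = u³ - u² + 6u - 2.
Then q(4) = 70.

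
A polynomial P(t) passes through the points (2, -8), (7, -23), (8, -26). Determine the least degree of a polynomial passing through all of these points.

1

Divided differences on the nodes 2, 7, 8:
  order 0: -8  -23  -26
  order 1: -3  -3
  order 2: 0
The order-1 divided differences are all -3 (nonzero) and every higher order vanishes, so the data lies on a polynomial of degree exactly 1.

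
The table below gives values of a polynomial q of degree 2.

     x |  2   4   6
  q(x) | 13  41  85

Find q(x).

Write q(x) = ax^2 + bx + c. Substituting each data point gives a linear system:
  4a + 2b + c = 13
  16a + 4b + c = 41
  36a + 6b + c = 85
Solving the system yields a = 2, b = 2, c = 1.
So q(x) = 2x^2 + 2x + 1.
Check: q(4) = 41. ✓

q(x) = 2x^2 + 2x + 1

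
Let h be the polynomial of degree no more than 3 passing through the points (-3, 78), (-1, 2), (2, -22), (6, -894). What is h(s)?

h(s) = -4s^3 - 2s^2 + 6s + 6

Using the Lagrange interpolation formula with nodes -3, -1, 2, 6:
  L_0(s) = (s + 1)(s - 2)(s - 6) / -90
  L_1(s) = (s + 3)(s - 2)(s - 6) / 42
  L_2(s) = (s + 3)(s + 1)(s - 6) / -60
  L_3(s) = (s + 3)(s + 1)(s - 2) / 252
Then h(s) = 78·L_0(s) + 2·L_1(s) - 22·L_2(s) - 894·L_3(s).
Expanding and collecting terms gives h(s) = -4s³ - 2s² + 6s + 6.
Check: h(2) = -22. ✓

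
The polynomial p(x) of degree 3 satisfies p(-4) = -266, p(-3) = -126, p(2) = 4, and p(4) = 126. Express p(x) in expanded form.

p(x) = 3x^3 - 4x^2 + x - 6

Write p(x) = ax^3 + bx^2 + cx + d. Substituting each data point gives a linear system:
  -64a + 16b - 4c + d = -266
  -27a + 9b - 3c + d = -126
  8a + 4b + 2c + d = 4
  64a + 16b + 4c + d = 126
Solving the system yields a = 3, b = -4, c = 1, d = -6.
So p(x) = 3x³ - 4x² + x - 6.
Check: p(-4) = -266. ✓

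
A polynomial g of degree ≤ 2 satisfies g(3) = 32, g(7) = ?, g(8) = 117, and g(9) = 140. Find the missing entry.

The 3 known points determine the degree-2 polynomial uniquely.
Write g(x) = ax^2 + bx + c. Substituting each data point gives a linear system:
  9a + 3b + c = 32
  64a + 8b + c = 117
  81a + 9b + c = 140
Solving the system yields a = 1, b = 6, c = 5.
So g(x) = x^2 + 6x + 5.
Then g(7) = 96.

96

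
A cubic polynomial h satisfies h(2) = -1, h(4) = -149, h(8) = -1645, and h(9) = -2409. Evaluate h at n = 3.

Write h(n) = an^3 + bn^2 + cn + d. Substituting each data point gives a linear system:
  8a + 4b + 2c + d = -1
  64a + 16b + 4c + d = -149
  512a + 64b + 8c + d = -1645
  729a + 81b + 9c + d = -2409
Solving the system yields a = -4, b = 6, c = 2, d = 3.
So h(n) = -4n³ + 6n² + 2n + 3.
Then h(3) = -45.

-45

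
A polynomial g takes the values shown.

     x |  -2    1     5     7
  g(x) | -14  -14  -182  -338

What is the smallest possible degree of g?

Divided differences on the nodes -2, 1, 5, 7:
  order 0: -14  -14  -182  -338
  order 1: 0  -42  -78
  order 2: -6  -6
  order 3: 0
The order-2 divided differences are all -6 (nonzero) and every higher order vanishes, so the data lies on a polynomial of degree exactly 2.

2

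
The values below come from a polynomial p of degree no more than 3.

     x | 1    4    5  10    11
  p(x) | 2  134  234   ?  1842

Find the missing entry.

1424

The 4 known points determine the degree-3 polynomial uniquely.
Write p(x) = ax^3 + bx^2 + cx + d. Substituting each data point gives a linear system:
  a + b + c + d = 2
  64a + 16b + 4c + d = 134
  125a + 25b + 5c + d = 234
  1331a + 121b + 11c + d = 1842
Solving the system yields a = 1, b = 4, c = 3, d = -6.
So p(x) = x^3 + 4x^2 + 3x - 6.
Then p(10) = 1424.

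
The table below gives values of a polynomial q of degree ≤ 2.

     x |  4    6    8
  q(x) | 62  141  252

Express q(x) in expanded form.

q(x) = 4x^2 - (1/2)x

Using the Lagrange interpolation formula with nodes 4, 6, 8:
  L_0(x) = (x - 6)(x - 8) / 8
  L_1(x) = (x - 4)(x - 8) / -4
  L_2(x) = (x - 4)(x - 6) / 8
Then q(x) = 62·L_0(x) + 141·L_1(x) + 252·L_2(x).
Expanding and collecting terms gives q(x) = 4x^2 - (1/2)x.
Check: q(4) = 62. ✓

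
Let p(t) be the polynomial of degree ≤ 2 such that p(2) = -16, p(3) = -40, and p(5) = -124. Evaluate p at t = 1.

Using the Lagrange interpolation formula with nodes 2, 3, 5:
  L_0(t) = (t - 3)(t - 5) / 3
  L_1(t) = (t - 2)(t - 5) / -2
  L_2(t) = (t - 2)(t - 3) / 6
Then p(t) = -16·L_0(t) - 40·L_1(t) - 124·L_2(t).
Expanding and collecting terms gives p(t) = -6t^2 + 6t - 4.
Evaluating at t = 1: p(1) = -4.

-4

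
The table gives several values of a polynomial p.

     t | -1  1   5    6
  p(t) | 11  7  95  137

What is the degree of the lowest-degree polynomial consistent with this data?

Divided differences on the nodes -1, 1, 5, 6:
  order 0: 11  7  95  137
  order 1: -2  22  42
  order 2: 4  4
  order 3: 0
The order-2 divided differences are all 4 (nonzero) and every higher order vanishes, so the data lies on a polynomial of degree exactly 2.

2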